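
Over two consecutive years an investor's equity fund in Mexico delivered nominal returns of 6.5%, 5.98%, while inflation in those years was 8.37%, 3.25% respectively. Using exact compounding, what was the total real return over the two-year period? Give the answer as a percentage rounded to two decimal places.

0.87%

Compound the nominal returns: 1.0650 × 1.0598 = 1.128687.
Compound inflation: 1.0837 × 1.0325 = 1.118920.
Deflate: 1.128687 / 1.118920 = 1.008729.
Total real return = 1.008729 − 1 → 0.87%.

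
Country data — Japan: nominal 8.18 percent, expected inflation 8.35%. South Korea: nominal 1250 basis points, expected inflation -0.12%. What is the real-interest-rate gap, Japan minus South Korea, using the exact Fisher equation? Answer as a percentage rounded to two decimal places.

Japan: (1 + 0.0818)/(1 + 0.0835) − 1 = -0.1569%
South Korea: (1 + 0.1250)/(1 − 0.0012) − 1 = 12.6352%
Differential = -0.1569% − 12.6352% = -12.7921% → -12.79%.

-12.79%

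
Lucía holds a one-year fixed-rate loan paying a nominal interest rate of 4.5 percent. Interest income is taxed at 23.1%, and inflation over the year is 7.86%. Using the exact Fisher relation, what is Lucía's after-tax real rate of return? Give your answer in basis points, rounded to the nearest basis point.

-408 basis points

After-tax nominal return = 4.5% × (1 − 0.231) = 3.4605%.
1 + r = 1.034605 / 1.07860 = 0.959211
After-tax real rate = 0.959211 − 1 → -408 basis points.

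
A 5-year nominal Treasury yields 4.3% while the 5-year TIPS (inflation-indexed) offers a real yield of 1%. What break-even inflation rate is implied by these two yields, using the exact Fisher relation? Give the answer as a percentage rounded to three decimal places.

3.267%

(1 + π) = (1 + i)/(1 + r) = 1.04300 / 1.01000 = 1.032673
Break-even inflation = 1.032673 − 1 → 3.267%.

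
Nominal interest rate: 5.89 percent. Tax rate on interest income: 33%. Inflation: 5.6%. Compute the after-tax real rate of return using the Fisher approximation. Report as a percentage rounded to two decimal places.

After-tax nominal return = 5.89% × (1 − 0.33) = 3.9463%.
r ≈ 3.9463% − 5.6% → -1.65%.

-1.65%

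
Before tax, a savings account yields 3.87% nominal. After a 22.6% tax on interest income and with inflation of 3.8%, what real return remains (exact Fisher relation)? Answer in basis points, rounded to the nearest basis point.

-78 basis points

After-tax nominal return = 3.87% × (1 − 0.226) = 2.99538%.
1 + r = 1.0299538 / 1.03800 = 0.992248
After-tax real rate = 0.992248 − 1 → -78 basis points.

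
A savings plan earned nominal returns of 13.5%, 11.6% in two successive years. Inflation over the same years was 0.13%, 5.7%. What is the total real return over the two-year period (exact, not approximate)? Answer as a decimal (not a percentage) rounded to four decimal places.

0.1968

Compound the nominal returns: 1.1350 × 1.1160 = 1.266660.
Compound inflation: 1.0013 × 1.0570 = 1.058374.
Deflate: 1.266660 / 1.058374 = 1.196798.
Total real return = 1.196798 − 1 → 0.1968.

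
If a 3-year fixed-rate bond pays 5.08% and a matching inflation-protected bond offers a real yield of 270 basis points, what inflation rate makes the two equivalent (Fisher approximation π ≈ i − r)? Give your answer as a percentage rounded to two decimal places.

π ≈ i − r = 5.08% − 2.7% → 2.38%.

2.38%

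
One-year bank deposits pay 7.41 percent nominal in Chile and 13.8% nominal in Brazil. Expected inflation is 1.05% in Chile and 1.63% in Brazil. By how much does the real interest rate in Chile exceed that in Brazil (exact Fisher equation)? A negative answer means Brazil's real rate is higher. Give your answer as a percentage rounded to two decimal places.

-5.68%

Chile: (1 + 0.0741)/(1 + 0.0105) − 1 = 6.2939%
Brazil: (1 + 0.1380)/(1 + 0.0163) − 1 = 11.9748%
Differential = 6.2939% − 11.9748% = -5.6809% → -5.68%.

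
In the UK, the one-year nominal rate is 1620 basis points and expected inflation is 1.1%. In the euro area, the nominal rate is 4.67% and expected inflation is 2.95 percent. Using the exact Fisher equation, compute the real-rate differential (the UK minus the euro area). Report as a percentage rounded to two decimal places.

The UK: (1 + 0.1620)/(1 + 0.0110) − 1 = 14.93571%
The euro area: (1 + 0.0467)/(1 + 0.0295) − 1 = 1.67071%
Differential = 14.93571% − 1.67071% = 13.26499% → 13.26%.

13.26%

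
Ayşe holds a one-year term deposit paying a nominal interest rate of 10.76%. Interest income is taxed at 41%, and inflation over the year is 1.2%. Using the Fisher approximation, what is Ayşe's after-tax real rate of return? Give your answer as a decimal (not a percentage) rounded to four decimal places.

After-tax nominal return = 10.76% × (1 − 0.41) = 6.3484%.
r ≈ 6.3484% − 1.2% → 0.0515.

0.0515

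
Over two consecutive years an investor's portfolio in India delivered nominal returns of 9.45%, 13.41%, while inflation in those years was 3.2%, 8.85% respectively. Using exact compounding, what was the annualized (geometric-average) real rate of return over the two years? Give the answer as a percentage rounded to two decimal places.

Compound the nominal returns: 1.0945 × 1.1341 = 1.24127245.
Compound inflation: 1.0320 × 1.0885 = 1.12333200.
Deflate: 1.24127245 / 1.12333200 = 1.10499162.
Annualized real rate = 1.10499162^(1/2) − 1 = 5.1186% → 5.12%.

5.12%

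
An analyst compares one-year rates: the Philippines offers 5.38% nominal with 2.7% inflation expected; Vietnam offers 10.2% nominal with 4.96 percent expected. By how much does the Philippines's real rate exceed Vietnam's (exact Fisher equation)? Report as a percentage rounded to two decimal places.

-2.38%

The Philippines: (1 + 0.0538)/(1 + 0.0270) − 1 = 2.6095%
Vietnam: (1 + 0.1020)/(1 + 0.0496) − 1 = 4.9924%
Differential = 2.6095% − 4.9924% = -2.3828% → -2.38%.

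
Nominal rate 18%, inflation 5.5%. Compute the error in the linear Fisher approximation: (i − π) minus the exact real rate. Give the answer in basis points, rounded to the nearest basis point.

65 basis points

Approximate: r ≈ 18.000% − 5.500% = 12.5000%
Exact: (1 + 0.1800)/(1 + 0.0550) − 1 = 11.8483%
Error = 12.5000% − 11.8483% = 0.6517% → 65 basis points.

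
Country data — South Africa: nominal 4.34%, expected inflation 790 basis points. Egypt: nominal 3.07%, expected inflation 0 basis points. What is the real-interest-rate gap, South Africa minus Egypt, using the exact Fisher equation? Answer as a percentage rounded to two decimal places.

South Africa: (1 + 0.0434)/(1 + 0.0790) − 1 = -3.2994%
Egypt: (1 + 0.0307)/(1 + 0.0000) − 1 = 3.0700%
Differential = -3.2994% − 3.0700% = -6.3694% → -6.37%.

-6.37%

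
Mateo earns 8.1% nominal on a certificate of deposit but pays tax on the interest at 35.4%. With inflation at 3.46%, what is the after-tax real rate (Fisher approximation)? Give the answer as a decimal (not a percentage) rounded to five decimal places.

After-tax nominal return = 8.1% × (1 − 0.354) = 5.2326%.
r ≈ 5.2326% − 3.46% → 0.01773.

0.01773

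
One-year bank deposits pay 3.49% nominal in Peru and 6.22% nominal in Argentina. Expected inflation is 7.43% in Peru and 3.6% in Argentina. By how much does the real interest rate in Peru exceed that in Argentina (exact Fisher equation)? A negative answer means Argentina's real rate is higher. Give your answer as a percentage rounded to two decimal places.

Peru: (1 + 0.0349)/(1 + 0.0743) − 1 = -3.6675%
Argentina: (1 + 0.0622)/(1 + 0.0360) − 1 = 2.5290%
Differential = -3.6675% − 2.5290% = -6.1965% → -6.20%.

-6.20%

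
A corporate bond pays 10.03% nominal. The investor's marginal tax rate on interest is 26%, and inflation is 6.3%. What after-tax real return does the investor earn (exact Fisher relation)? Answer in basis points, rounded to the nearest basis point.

106 basis points

After-tax nominal return = 10.03% × (1 − 0.26) = 7.4222%.
1 + r = 1.074222 / 1.06300 = 1.010557
After-tax real rate = 1.010557 − 1 → 106 basis points.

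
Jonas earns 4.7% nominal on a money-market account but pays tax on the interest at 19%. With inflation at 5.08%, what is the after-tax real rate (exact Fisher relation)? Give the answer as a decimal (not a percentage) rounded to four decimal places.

-0.0121

After-tax nominal return = 4.7% × (1 − 0.19) = 3.8070%.
1 + r = 1.03807 / 1.05080 = 0.987885
After-tax real rate = 0.987885 − 1 → -0.0121.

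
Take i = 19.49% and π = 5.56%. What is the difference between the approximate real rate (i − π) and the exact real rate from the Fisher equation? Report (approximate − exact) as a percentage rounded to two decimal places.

0.73%

Approximate: r ≈ 19.490% − 5.560% = 13.9300%
Exact: (1 + 0.1949)/(1 + 0.0556) − 1 = 13.1963%
Error = 13.9300% − 13.1963% = 0.7337% → 0.73%.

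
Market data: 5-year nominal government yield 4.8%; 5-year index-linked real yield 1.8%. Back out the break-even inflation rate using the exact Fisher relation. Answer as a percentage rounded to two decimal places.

2.95%

(1 + π) = (1 + i)/(1 + r) = 1.04800 / 1.01800 = 1.029470
Break-even inflation = 1.029470 − 1 → 2.95%.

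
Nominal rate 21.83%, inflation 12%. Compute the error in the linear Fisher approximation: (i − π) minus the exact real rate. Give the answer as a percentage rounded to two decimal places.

Approximate: r ≈ 21.830% − 12.000% = 9.8300%
Exact: (1 + 0.2183)/(1 + 0.1200) − 1 = 8.7768%
Error = 9.8300% − 8.7768% = 1.0532% → 1.05%.

1.05%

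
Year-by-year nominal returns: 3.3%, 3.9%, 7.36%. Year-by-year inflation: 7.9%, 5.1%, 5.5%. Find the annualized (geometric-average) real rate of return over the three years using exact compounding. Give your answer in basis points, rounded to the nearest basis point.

Nominal growth factor = 1.0330 × 1.0390 × 1.0736 = 1.15228092
Price-level growth factor = 1.0790 × 1.0510 × 1.0550 = 1.19640060
Real growth factor = 1.15228092 / 1.19640060 = 0.96312299
Annualized real rate = 0.96312299^(1/3) − 1 = -1.2447% → -124 basis points.

-124 basis points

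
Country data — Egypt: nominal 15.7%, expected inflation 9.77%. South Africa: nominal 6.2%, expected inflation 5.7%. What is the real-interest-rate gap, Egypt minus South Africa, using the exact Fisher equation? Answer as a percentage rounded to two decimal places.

Egypt: (1 + 0.1570)/(1 + 0.0977) − 1 = 5.4022%
South Africa: (1 + 0.0620)/(1 + 0.0570) − 1 = 0.4730%
Differential = 5.4022% − 0.4730% = 4.9292% → 4.93%.

4.93%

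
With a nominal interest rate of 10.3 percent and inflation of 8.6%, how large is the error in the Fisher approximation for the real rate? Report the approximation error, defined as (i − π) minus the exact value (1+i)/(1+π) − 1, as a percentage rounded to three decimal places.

Approximate: r ≈ 10.300% − 8.600% = 1.7000%
Exact: (1 + 0.1030)/(1 + 0.0860) − 1 = 1.5654%
Error = 1.7000% − 1.5654% = 0.1346% → 0.135%.

0.135%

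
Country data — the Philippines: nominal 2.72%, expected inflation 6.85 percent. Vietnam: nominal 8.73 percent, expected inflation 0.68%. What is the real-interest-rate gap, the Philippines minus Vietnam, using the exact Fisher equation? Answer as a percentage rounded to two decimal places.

-11.86%

The Philippines: (1 + 0.0272)/(1 + 0.0685) − 1 = -3.8652%
Vietnam: (1 + 0.0873)/(1 + 0.0068) − 1 = 7.9956%
Differential = -3.8652% − 7.9956% = -11.8609% → -11.86%.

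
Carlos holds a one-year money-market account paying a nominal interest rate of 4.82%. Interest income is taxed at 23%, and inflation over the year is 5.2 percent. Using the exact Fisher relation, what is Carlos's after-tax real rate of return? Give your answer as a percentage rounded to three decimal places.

After-tax nominal return = 4.82% × (1 − 0.23) = 3.7114%.
1 + r = 1.037114 / 1.05200 = 0.985850
After-tax real rate = 0.985850 − 1 → -1.415%.

-1.415%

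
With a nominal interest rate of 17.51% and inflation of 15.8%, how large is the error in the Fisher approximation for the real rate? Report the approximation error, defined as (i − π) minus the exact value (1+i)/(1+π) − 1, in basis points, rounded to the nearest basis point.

23 basis points

Approximate: r ≈ 17.510% − 15.800% = 1.7100%
Exact: (1 + 0.1751)/(1 + 0.1580) − 1 = 1.4767%
Error = 1.7100% − 1.4767% = 0.2333% → 23 basis points.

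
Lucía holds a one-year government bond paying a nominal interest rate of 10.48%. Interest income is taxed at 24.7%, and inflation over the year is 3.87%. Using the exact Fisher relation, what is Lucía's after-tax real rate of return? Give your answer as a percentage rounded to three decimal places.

3.872%

After-tax nominal return = 10.48% × (1 − 0.247) = 7.89144%.
1 + r = 1.0789144 / 1.03870 = 1.038716
After-tax real rate = 1.038716 − 1 → 3.872%.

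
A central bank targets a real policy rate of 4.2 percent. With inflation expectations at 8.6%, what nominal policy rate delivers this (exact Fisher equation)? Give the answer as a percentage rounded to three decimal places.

13.161%

(1 + i) = (1 + r)(1 + π) = 1.04200 × 1.08600 = 1.131612
i = 1.131612 − 1, so the required nominal rate is 13.161%.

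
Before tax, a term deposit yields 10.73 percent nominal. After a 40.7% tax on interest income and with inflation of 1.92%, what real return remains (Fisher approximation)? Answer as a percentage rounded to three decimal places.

4.443%

After-tax nominal return = 10.73% × (1 − 0.407) = 6.36289%.
r ≈ 6.36289% − 1.92% → 4.443%.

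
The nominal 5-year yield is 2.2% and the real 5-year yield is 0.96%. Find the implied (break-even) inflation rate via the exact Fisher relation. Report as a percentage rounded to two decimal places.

1.23%

(1 + π) = (1 + i)/(1 + r) = 1.02200 / 1.00960 = 1.012282
Break-even inflation = 1.012282 − 1 → 1.23%.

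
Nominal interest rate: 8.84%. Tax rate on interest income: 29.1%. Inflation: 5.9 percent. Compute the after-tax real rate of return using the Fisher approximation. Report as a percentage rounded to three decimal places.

After-tax nominal return = 8.84% × (1 − 0.291) = 6.26756%.
r ≈ 6.26756% − 5.9% → 0.368%.

0.368%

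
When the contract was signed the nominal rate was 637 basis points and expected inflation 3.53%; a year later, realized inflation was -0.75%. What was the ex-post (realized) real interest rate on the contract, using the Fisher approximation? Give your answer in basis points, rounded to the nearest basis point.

712 basis points

Ex-post: 6.37% − (-0.75%) = 7.120%
So the realized real rate is 712 basis points.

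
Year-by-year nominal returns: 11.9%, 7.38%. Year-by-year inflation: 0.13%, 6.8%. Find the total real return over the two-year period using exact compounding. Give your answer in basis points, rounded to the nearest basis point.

1236 basis points

Compound the nominal returns: 1.1190 × 1.0738 = 1.201582.
Compound inflation: 1.0013 × 1.0680 = 1.069388.
Deflate: 1.201582 / 1.069388 = 1.123616.
Total real return = 1.123616 − 1 → 1236 basis points.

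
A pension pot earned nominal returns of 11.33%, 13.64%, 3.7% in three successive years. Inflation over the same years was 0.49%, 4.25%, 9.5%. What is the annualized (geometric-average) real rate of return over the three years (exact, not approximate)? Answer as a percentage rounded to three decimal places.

Compound the nominal returns: 1.1133 × 1.1364 × 1.0370 = 1.31196482.
Compound inflation: 1.0049 × 1.0425 × 1.0950 = 1.14713103.
Deflate: 1.31196482 / 1.14713103 = 1.14369221.
Annualized real rate = 1.14369221^(1/3) − 1 = 4.5771% → 4.577%.

4.577%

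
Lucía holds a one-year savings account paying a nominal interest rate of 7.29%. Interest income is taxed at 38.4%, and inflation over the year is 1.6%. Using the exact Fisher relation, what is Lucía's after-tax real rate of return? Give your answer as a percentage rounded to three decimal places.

After-tax nominal return = 7.29% × (1 − 0.384) = 4.49064%.
1 + r = 1.0449064 / 1.01600 = 1.028451
After-tax real rate = 1.028451 − 1 → 2.845%.

2.845%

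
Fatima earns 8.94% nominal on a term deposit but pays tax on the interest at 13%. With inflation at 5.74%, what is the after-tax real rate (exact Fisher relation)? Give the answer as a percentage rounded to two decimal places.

After-tax nominal return = 8.94% × (1 − 0.13) = 7.7778%.
1 + r = 1.077778 / 1.05740 = 1.019272
After-tax real rate = 1.019272 − 1 → 1.93%.

1.93%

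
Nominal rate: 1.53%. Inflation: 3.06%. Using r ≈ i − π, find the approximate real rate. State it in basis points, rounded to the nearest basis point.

-153 basis points

r ≈ i − π = 1.53% − 3.06% = -153 basis points.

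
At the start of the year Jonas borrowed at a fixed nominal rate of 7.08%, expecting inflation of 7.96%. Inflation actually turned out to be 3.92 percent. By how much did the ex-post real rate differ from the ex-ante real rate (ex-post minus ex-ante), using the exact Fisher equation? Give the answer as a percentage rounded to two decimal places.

Ex-ante: (1 + 0.0708)/(1 + 0.0796) − 1 = -0.8151%
Ex-post: (1 + 0.0708)/(1 + 0.0392) − 1 = 3.0408%
Difference (ex-post − ex-ante) = 3.8559% → 3.86%.

3.86%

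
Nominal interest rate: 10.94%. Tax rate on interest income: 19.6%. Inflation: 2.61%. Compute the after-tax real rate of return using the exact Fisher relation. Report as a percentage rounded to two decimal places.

6.03%

After-tax nominal return = 10.94% × (1 − 0.196) = 8.79576%.
1 + r = 1.0879576 / 1.02610 = 1.060284
After-tax real rate = 1.060284 − 1 → 6.03%.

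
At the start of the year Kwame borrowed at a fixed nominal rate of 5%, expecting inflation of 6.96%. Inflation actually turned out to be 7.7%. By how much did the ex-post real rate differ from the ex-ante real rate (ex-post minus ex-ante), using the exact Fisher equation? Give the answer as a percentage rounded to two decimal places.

-0.67%

Ex-ante: (1 + 0.0500)/(1 + 0.0696) − 1 = -1.8325%
Ex-post: (1 + 0.0500)/(1 + 0.0770) − 1 = -2.5070%
Difference (ex-post − ex-ante) = -0.6745% → -0.67%.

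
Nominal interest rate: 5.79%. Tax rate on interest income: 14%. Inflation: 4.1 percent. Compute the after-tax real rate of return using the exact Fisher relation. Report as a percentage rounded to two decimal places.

After-tax nominal return = 5.79% × (1 − 0.14) = 4.9794%.
1 + r = 1.049794 / 1.04100 = 1.008448
After-tax real rate = 1.008448 − 1 → 0.84%.

0.84%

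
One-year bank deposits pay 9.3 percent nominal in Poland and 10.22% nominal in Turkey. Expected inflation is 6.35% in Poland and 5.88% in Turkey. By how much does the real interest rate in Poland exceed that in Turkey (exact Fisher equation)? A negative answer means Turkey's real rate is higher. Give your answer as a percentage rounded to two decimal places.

Poland: (1 + 0.0930)/(1 + 0.0635) − 1 = 2.7739%
Turkey: (1 + 0.1022)/(1 + 0.0588) − 1 = 4.0990%
Differential = 2.7739% − 4.0990% = -1.3251% → -1.33%.

-1.33%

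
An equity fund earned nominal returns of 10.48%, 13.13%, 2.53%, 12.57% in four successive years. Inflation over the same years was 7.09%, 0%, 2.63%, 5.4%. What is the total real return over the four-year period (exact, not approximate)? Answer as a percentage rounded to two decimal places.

24.53%

Compound the nominal returns: 1.1048 × 1.1313 × 1.0253 × 1.1257 = 1.442564.
Compound inflation: 1.0709 × 1.0000 × 1.0263 × 1.0540 = 1.158414.
Deflate: 1.442564 / 1.158414 = 1.245292.
Total real return = 1.245292 − 1 → 24.53%.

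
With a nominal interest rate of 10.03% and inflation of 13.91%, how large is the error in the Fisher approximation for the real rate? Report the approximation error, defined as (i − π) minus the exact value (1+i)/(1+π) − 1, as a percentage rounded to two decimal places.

Approximate: r ≈ 10.030% − 13.910% = -3.8800%
Exact: (1 + 0.1003)/(1 + 0.1391) − 1 = -3.4062%
Error = -3.8800% − (-3.4062%) = -0.4738% → -0.47%.

-0.47%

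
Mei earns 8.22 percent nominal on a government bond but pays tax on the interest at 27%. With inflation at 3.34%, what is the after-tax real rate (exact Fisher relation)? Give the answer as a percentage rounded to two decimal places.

After-tax nominal return = 8.22% × (1 − 0.27) = 6.0006%.
1 + r = 1.060006 / 1.03340 = 1.025746
After-tax real rate = 1.025746 − 1 → 2.57%.

2.57%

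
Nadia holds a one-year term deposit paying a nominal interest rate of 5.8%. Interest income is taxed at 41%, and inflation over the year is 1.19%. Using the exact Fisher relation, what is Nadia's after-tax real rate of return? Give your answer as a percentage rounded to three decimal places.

2.206%

After-tax nominal return = 5.8% × (1 − 0.41) = 3.4220%.
1 + r = 1.03422 / 1.01190 = 1.022058
After-tax real rate = 1.022058 − 1 → 2.206%.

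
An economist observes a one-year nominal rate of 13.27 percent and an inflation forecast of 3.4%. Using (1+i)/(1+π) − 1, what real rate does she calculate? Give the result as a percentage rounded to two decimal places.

1 + r = 1.13270 / 1.03400 = 1.095455
r = 1.095455 − 1 = 9.5455%, i.e. 9.55%.

9.55%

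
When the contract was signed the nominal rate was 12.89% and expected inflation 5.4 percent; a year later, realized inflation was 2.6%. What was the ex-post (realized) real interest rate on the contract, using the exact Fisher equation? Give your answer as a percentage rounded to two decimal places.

10.03%

Ex-post: (1 + 0.1289)/(1 + 0.0260) − 1 = 10.0292%
So the realized real rate is 10.03%.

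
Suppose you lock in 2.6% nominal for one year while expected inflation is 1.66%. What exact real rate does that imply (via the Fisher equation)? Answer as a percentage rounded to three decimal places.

1 + r = 1.02600 / 1.01660 = 1.009247
r = 1.009247 − 1 = 0.9247%, i.e. 0.925%.

0.925%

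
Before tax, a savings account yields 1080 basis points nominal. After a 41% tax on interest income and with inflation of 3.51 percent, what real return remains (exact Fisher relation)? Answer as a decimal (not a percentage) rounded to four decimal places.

0.0276

After-tax nominal return = 10.8% × (1 − 0.41) = 6.3720%.
1 + r = 1.06372 / 1.03510 = 1.0276495
After-tax real rate = 1.0276495 − 1 → 0.0276.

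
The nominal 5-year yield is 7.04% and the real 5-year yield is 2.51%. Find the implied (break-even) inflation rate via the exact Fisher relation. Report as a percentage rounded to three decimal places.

4.419%

(1 + π) = (1 + i)/(1 + r) = 1.07040 / 1.02510 = 1.044191
Break-even inflation = 1.044191 − 1 → 4.419%.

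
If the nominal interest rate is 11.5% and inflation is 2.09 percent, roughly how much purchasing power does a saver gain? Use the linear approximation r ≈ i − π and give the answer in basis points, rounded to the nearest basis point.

r ≈ i − π = 11.5% − 2.09% = 941 basis points.

941 basis points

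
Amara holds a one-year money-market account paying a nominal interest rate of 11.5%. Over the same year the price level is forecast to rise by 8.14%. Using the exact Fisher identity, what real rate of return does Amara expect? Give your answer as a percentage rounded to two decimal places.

1 + r = 1.11500 / 1.08140 = 1.031071
r = 1.031071 − 1 = 3.1071%, i.e. 3.11%.

3.11%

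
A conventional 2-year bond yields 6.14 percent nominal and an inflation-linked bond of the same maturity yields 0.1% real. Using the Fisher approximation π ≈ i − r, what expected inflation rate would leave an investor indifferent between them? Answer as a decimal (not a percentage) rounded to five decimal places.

0.06040

π ≈ i − r = 6.14% − 0.1% → 0.06040.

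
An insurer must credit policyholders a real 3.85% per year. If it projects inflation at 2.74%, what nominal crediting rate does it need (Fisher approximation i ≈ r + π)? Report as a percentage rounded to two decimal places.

6.59%

i ≈ r + π = 3.85% + 2.74% = 6.59%.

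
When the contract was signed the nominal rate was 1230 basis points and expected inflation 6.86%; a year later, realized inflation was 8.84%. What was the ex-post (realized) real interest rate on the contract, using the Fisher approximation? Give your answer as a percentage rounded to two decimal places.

Ex-post: 12.3% − 8.84% = 3.460%
So the realized real rate is 3.46%.

3.46%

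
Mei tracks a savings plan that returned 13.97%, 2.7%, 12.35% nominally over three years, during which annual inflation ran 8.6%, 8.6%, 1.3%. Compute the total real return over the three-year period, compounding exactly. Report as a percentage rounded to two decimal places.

Nominal growth factor = 1.1397 × 1.0270 × 1.1235 = 1.315025
Price-level growth factor = 1.0860 × 1.0860 × 1.0130 = 1.194728
Real growth factor = 1.315025 / 1.194728 = 1.100690
Total real return = 1.100690 − 1 → 10.07%.

10.07%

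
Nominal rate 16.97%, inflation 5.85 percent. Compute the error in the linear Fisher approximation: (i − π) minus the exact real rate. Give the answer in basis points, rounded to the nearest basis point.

61 basis points

Approximate: r ≈ 16.970% − 5.850% = 11.1200%
Exact: (1 + 0.1697)/(1 + 0.0585) − 1 = 10.5054%
Error = 11.1200% − 10.5054% = 0.6146% → 61 basis points.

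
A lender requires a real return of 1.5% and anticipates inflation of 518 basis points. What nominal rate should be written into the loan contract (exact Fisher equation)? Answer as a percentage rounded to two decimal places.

6.76%

(1 + i) = (1 + r)(1 + π) = 1.01500 × 1.05180 = 1.067577
i = 1.067577 − 1, so the required nominal rate is 6.76%.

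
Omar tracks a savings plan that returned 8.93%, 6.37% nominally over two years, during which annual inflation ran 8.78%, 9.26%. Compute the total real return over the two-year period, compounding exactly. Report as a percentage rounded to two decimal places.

-2.51%

Compound the nominal returns: 1.0893 × 1.0637 = 1.158688.
Compound inflation: 1.0878 × 1.0926 = 1.188530.
Deflate: 1.158688 / 1.188530 = 0.974892.
Total real return = 0.974892 − 1 → -2.51%.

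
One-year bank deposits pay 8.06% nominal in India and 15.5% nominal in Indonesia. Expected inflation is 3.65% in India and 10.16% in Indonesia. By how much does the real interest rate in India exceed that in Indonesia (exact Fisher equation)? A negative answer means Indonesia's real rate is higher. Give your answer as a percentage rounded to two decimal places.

-0.59%

India: (1 + 0.0806)/(1 + 0.0365) − 1 = 4.2547%
Indonesia: (1 + 0.1550)/(1 + 0.1016) − 1 = 4.8475%
Differential = 4.2547% − 4.8475% = -0.5928% → -0.59%.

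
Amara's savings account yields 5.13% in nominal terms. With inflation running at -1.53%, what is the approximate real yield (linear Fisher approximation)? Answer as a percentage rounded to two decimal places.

6.66%

r ≈ i − π = 5.13% − (-1.53%) = 6.66%.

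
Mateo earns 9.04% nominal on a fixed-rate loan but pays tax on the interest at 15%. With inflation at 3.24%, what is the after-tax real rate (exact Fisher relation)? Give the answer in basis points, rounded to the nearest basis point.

After-tax nominal return = 9.04% × (1 − 0.15) = 7.6840%.
1 + r = 1.07684 / 1.03240 = 1.043045
After-tax real rate = 1.043045 − 1 → 430 basis points.

430 basis points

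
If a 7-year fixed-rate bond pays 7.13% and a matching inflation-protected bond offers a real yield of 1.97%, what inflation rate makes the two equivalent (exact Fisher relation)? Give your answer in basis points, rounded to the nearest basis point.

506 basis points

(1 + π) = (1 + i)/(1 + r) = 1.07130 / 1.01970 = 1.050603
Break-even inflation = 1.050603 − 1 → 506 basis points.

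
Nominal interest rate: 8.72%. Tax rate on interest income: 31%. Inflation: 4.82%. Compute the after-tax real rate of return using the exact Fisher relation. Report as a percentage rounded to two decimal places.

1.14%

After-tax nominal return = 8.72% × (1 − 0.31) = 6.0168%.
1 + r = 1.060168 / 1.04820 = 1.011418
After-tax real rate = 1.011418 − 1 → 1.14%.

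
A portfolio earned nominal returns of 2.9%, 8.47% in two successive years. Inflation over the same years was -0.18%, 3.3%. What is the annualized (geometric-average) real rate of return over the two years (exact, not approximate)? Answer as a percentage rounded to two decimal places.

4.04%

Nominal growth factor = 1.0290 × 1.0847 = 1.11615630
Price-level growth factor = 0.9982 × 1.0330 = 1.03114060
Real growth factor = 1.11615630 / 1.03114060 = 1.08244821
Annualized real rate = 1.08244821^(1/2) − 1 = 4.0408% → 4.04%.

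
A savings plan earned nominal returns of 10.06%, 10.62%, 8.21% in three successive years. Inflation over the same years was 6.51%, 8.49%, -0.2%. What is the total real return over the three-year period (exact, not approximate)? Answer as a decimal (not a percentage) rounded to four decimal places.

0.1424

Nominal growth factor = 1.1006 × 1.1062 × 1.0821 = 1.317439
Price-level growth factor = 1.0651 × 1.0849 × 0.9980 = 1.153216
Real growth factor = 1.317439 / 1.153216 = 1.142405
Total real return = 1.142405 − 1 → 0.1424.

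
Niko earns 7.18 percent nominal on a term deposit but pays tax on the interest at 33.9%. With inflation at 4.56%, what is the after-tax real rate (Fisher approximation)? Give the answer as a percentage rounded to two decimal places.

After-tax nominal return = 7.18% × (1 − 0.339) = 4.74598%.
r ≈ 4.74598% − 4.56% → 0.19%.

0.19%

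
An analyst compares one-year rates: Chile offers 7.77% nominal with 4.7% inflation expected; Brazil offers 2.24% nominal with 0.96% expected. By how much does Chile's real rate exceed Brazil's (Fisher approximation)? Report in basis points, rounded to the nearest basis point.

Chile: 7.77% − 4.7% = 3.070%
Brazil: 2.24% − 0.96% = 1.280%
Differential = 1.790% → 179 basis points.

179 basis points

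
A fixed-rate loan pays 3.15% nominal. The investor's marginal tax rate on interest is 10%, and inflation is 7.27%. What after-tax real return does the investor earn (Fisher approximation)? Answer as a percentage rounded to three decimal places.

After-tax nominal return = 3.15% × (1 − 0.1) = 2.8350%.
r ≈ 2.8350% − 7.27% → -4.435%.

-4.435%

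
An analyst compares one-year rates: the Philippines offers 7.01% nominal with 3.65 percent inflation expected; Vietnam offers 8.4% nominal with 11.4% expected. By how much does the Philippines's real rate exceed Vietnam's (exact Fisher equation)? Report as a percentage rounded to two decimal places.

The Philippines: (1 + 0.0701)/(1 + 0.0365) − 1 = 3.2417%
Vietnam: (1 + 0.0840)/(1 + 0.1140) − 1 = -2.6930%
Differential = 3.2417% − (-2.6930%) = 5.9347% → 5.93%.

5.93%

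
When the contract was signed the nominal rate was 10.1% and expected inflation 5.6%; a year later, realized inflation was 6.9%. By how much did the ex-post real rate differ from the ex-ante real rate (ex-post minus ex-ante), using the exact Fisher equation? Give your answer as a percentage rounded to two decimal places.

Ex-ante: (1 + 0.1010)/(1 + 0.0560) − 1 = 4.2614%
Ex-post: (1 + 0.1010)/(1 + 0.0690) − 1 = 2.9935%
Difference (ex-post − ex-ante) = -1.2679% → -1.27%.

-1.27%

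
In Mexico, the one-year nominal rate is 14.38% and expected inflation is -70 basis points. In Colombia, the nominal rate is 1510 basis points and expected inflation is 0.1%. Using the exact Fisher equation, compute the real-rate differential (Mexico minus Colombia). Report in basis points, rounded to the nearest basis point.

Mexico: (1 + 0.1438)/(1 − 0.0070) − 1 = 15.1863%
Colombia: (1 + 0.1510)/(1 + 0.0010) − 1 = 14.9850%
Differential = 15.1863% − 14.9850% = 0.2013% → 20 basis points.

20 basis points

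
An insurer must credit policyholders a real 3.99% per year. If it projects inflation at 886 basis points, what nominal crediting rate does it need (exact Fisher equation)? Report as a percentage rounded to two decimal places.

13.20%

(1 + i) = (1 + r)(1 + π) = 1.03990 × 1.08860 = 1.13203514
i = 1.13203514 − 1, so the required nominal rate is 13.20%.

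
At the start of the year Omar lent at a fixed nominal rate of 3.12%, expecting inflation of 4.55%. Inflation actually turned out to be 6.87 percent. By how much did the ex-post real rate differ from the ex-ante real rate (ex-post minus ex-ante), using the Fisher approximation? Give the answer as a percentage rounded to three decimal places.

Ex-ante: 3.12% − 4.55% = -1.430%
Ex-post: 3.12% − 6.87% = -3.750%
Difference (ex-post − ex-ante) = -2.3200% → -2.320%.

-2.320%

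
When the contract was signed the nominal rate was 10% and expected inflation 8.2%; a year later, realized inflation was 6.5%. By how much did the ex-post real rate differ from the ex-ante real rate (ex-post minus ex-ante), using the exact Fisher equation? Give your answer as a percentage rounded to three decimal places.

Ex-ante: (1 + 0.1000)/(1 + 0.0820) − 1 = 1.6636%
Ex-post: (1 + 0.1000)/(1 + 0.0650) − 1 = 3.2864%
Difference (ex-post − ex-ante) = 1.6228% → 1.623%.

1.623%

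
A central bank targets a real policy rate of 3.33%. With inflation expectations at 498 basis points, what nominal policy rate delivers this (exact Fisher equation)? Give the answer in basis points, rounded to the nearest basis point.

848 basis points

(1 + i) = (1 + r)(1 + π) = 1.03330 × 1.04980 = 1.08475834
i = 1.08475834 − 1, so the required nominal rate is 848 basis points.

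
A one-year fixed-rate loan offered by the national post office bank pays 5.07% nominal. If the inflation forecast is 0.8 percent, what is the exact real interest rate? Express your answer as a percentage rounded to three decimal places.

By the Fisher relation, 1 + r = (1 + i)/(1 + π).
1 + r = 1.05070 / 1.00800 = 1.042361
r = 1.042361 − 1 = 4.2361%, i.e. 4.236%.

4.236%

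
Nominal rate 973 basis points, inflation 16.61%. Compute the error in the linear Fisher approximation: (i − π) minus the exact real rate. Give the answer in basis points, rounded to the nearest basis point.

Approximate: r ≈ 9.730% − 16.610% = -6.8800%
Exact: (1 + 0.0973)/(1 + 0.1661) − 1 = -5.9000%
Error = -6.8800% − (-5.9000%) = -0.9800% → -98 basis points.

-98 basis points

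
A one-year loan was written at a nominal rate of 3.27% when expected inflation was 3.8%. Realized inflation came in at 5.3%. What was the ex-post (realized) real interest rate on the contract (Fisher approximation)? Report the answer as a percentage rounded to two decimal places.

-2.03%

Ex-post: 3.27% − 5.3% = -2.030%
So the realized real rate is -2.03%.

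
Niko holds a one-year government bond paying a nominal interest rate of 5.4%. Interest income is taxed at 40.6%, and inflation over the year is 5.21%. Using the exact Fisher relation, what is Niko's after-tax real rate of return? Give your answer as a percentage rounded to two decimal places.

-1.90%

After-tax nominal return = 5.4% × (1 − 0.406) = 3.2076%.
1 + r = 1.032076 / 1.05210 = 0.980968
After-tax real rate = 0.980968 − 1 → -1.90%.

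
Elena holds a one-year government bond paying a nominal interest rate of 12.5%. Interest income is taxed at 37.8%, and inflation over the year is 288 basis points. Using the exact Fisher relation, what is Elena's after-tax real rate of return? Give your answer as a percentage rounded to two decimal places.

4.76%

After-tax nominal return = 12.5% × (1 − 0.378) = 7.7750%.
1 + r = 1.07775 / 1.02880 = 1.047580
After-tax real rate = 1.047580 − 1 → 4.76%.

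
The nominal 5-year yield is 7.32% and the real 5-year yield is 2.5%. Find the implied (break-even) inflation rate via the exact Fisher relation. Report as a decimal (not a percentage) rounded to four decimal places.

(1 + π) = (1 + i)/(1 + r) = 1.07320 / 1.02500 = 1.047024
Break-even inflation = 1.047024 − 1 → 0.0470.

0.0470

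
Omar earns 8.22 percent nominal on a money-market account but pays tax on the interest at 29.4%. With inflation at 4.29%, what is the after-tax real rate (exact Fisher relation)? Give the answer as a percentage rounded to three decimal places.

After-tax nominal return = 8.22% × (1 − 0.294) = 5.80332%.
1 + r = 1.0580332 / 1.04290 = 1.014511
After-tax real rate = 1.014511 − 1 → 1.451%.

1.451%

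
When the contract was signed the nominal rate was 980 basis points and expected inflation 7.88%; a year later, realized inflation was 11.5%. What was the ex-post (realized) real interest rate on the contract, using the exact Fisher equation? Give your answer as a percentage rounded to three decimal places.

Ex-post: (1 + 0.0980)/(1 + 0.1150) − 1 = -1.5247%
So the realized real rate is -1.525%.

-1.525%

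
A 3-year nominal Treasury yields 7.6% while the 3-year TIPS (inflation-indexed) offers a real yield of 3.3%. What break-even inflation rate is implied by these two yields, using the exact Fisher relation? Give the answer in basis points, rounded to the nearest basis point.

416 basis points

(1 + π) = (1 + i)/(1 + r) = 1.07600 / 1.03300 = 1.041626
Break-even inflation = 1.041626 − 1 → 416 basis points.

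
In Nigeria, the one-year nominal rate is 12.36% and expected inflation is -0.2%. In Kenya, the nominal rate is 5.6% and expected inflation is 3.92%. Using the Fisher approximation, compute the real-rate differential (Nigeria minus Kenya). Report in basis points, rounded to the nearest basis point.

1088 basis points

Nigeria: 12.36% − (-0.2%) = 12.560%
Kenya: 5.6% − 3.92% = 1.680%
Differential = 10.880% → 1088 basis points.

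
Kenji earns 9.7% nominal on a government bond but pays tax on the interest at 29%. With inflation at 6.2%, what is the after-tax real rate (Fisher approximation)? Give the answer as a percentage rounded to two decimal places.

0.69%

After-tax nominal return = 9.7% × (1 − 0.29) = 6.8870%.
r ≈ 6.8870% − 6.2% → 0.69%.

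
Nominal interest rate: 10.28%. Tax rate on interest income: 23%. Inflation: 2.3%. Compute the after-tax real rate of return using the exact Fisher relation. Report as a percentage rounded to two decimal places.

After-tax nominal return = 10.28% × (1 − 0.23) = 7.9156%.
1 + r = 1.079156 / 1.02300 = 1.054893
After-tax real rate = 1.054893 − 1 → 5.49%.

5.49%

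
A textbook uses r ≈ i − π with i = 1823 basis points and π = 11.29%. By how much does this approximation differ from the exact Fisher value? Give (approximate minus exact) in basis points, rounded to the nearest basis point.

70 basis points

Approximate: r ≈ 18.230% − 11.290% = 6.9400%
Exact: (1 + 0.1823)/(1 + 0.1129) − 1 = 6.2360%
Error = 6.9400% − 6.2360% = 0.7040% → 70 basis points.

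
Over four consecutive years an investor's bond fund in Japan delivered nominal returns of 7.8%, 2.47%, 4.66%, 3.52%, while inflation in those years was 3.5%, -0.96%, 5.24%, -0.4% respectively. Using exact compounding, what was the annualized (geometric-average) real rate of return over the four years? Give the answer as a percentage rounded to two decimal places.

Nominal growth factor = 1.0780 × 1.0247 × 1.0466 × 1.0352 = 1.19679700
Price-level growth factor = 1.0350 × 0.9904 × 1.0524 × 0.9960 = 1.07446224
Real growth factor = 1.19679700 / 1.07446224 = 1.11385673
Annualized real rate = 1.11385673^(1/4) − 1 = 2.7324% → 2.73%.

2.73%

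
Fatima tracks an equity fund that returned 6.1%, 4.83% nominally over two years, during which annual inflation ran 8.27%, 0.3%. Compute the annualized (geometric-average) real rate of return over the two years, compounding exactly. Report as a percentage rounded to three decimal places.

Nominal growth factor = 1.0610 × 1.0483 = 1.11224630
Price-level growth factor = 1.0827 × 1.0030 = 1.08594810
Real growth factor = 1.11224630 / 1.08594810 = 1.02421681
Annualized real rate = 1.02421681^(1/2) − 1 = 1.2036% → 1.204%.

1.204%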